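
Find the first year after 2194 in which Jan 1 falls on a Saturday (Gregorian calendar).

Jan 1 advances by 2 weekdays after a leap year and by 1 after a common year.
2194: Jan 1 is Wednesday.
2195: Thursday
2196: Friday (leap)
2197: Sunday
2198: Monday
2199: Tuesday
2200: Wednesday
2201: Thursday
2202: Friday
2203: Saturday
2203 begins on a Saturday

2203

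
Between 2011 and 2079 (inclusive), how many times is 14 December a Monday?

10

Track 14 December's weekday year by year (advancing +1, or +2 across a Feb 29):
  2011: Wed  2012: Fri (+2)  2013: Sat (+1)  2014: Sun (+1)  2015: Mon (+1) ✓
  2016: Wed (+2)  2017: Thu (+1)  2018: Fri (+1)  2019: Sat (+1)  2020: Mon (+2) ✓
  2021: Tue (+1)  2022: Wed (+1)  2023: Thu (+1)  2024: Sat (+2)  … (41 more years) …
  2066: Tue (+1)  2067: Wed (+1)  2068: Fri (+2)  2069: Sat (+1)  2070: Sun (+1)
  2071: Mon (+1) ✓  2072: Wed (+2)  2073: Thu (+1)  2074: Fri (+1)  2075: Sat (+1)
  2076: Mon (+2) ✓  2077: Tue (+1)  2078: Wed (+1)  2079: Thu (+1)
Monday years: 2015, 2020, 2026, 2037, 2043, 2048, 2054, 2065, 2071, 2076 — 10 in total.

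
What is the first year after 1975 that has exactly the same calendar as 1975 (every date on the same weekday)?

Two years share a calendar iff Jan 1 falls on the same weekday and both are leap or both are common. 1975: Jan 1 is Wednesday, common year.
1976: Jan 1 Thursday, leap
1977: Jan 1 Saturday, common
1978: Jan 1 Sunday, common
1979: Jan 1 Monday, common
1980: Jan 1 Tuesday, leap
1981: Jan 1 Thursday, common
1982: Jan 1 Friday, common
1983: Jan 1 Saturday, common
1984: Jan 1 Sunday, leap
1985: Jan 1 Tuesday, common
1986: Jan 1 Wednesday, common
1986 matches on both conditions.

1986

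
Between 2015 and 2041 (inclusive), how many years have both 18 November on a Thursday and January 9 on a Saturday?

3

Check each year's weekday for 18 November and January 9:
  2015: Wed/Fri  2016: Fri/Sat  2017: Sat/Mon  2018: Sun/Tue  2019: Mon/Wed  2020: Wed/Thu  2021: Thu/Sat ✓  2022: Fri/Sun  2023: Sat/Mon  2024: Mon/Tue  2025: Tue/Thu  2026: Wed/Fri  2027: Thu/Sat ✓  2028: Sat/Sun  2029: Sun/Tue  2030: Mon/Wed  2031: Tue/Thu  2032: Thu/Fri  2033: Fri/Sun  2034: Sat/Mon  2035: Sun/Tue  2036: Tue/Wed  2037: Wed/Fri  2038: Thu/Sat ✓  2039: Fri/Sun  2040: Sun/Mon  2041: Mon/Wed
Both conditions hold in: 2021, 2027, 2038 — 3.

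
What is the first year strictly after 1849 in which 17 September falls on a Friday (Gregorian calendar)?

1852

From one year to the next, a fixed date's weekday advances by 1, or by 2 when a Feb 29 lies between the two dates.
1849: September 17 is Monday.
1850: Tuesday (+1)
1851: Wednesday (+1)
1852: Friday (+2)
17 September falls on a Friday in 1852.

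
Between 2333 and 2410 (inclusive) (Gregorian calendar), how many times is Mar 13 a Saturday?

12

Track Mar 13's weekday year by year (advancing +1, or +2 across a Feb 29):
  2333: Mon  2334: Tue (+1)  2335: Wed (+1)  2336: Fri (+2)  2337: Sat (+1) ✓
  2338: Sun (+1)  2339: Mon (+1)  2340: Wed (+2)  2341: Thu (+1)  2342: Fri (+1)
  2343: Sat (+1) ✓  2344: Mon (+2)  2345: Tue (+1)  2346: Wed (+1)  … (50 more years) …
  2397: Thu (+1)  2398: Fri (+1)  2399: Sat (+1) ✓  2400: Mon (+2)  2401: Tue (+1)
  2402: Wed (+1)  2403: Thu (+1)  2404: Sat (+2) ✓  2405: Sun (+1)  2406: Mon (+1)
  2407: Tue (+1)  2408: Thu (+2)  2409: Fri (+1)  2410: Sat (+1) ✓
Saturday years: 2337, 2343, 2348, 2354, 2365, 2371, 2376, 2382, 2393, 2399, 2404, 2410 — 12 in total.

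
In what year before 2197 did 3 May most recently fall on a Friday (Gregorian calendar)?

From one year to the next, a fixed date's weekday advances by 1, or by 2 when a Feb 29 lies between the two dates.
2197: May 3 is Wednesday.
2196: Tuesday (−1)
2195: Sunday (−2)
2194: Saturday (−1)
2193: Friday (−1)
3 May falls on a Friday in 2193.

2193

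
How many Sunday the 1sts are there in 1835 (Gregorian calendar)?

Check the 1st of each month of 1835: Jan 1: Thu, Feb 1: Sun, Mar 1: Sun, Apr 1: Wed, May 1: Fri, Jun 1: Mon, Jul 1: Wed, Aug 1: Sat, Sep 1: Tue, Oct 1: Thu, Nov 1: Sun, Dec 1: Tue.
Sunday occurs in February, March, November — 3 months.

3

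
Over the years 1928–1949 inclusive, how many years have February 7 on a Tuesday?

3

Track February 7's weekday year by year (advancing +1, or +2 across a Feb 29):
  1928: Tue ✓  1929: Thu (+2)  1930: Fri (+1)  1931: Sat (+1)  1932: Sun (+1)
  1933: Tue (+2) ✓  1934: Wed (+1)  1935: Thu (+1)  1936: Fri (+1)  1937: Sun (+2)
  1938: Mon (+1)  1939: Tue (+1) ✓  1940: Wed (+1)  1941: Fri (+2)  1942: Sat (+1)
  1943: Sun (+1)  1944: Mon (+1)  1945: Wed (+2)  1946: Thu (+1)  1947: Fri (+1)
  1948: Sat (+1)  1949: Mon (+2)
Tuesday years: 1928, 1933, 1939 — 3 in total.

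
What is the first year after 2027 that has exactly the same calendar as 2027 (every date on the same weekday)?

Two years share a calendar iff Jan 1 falls on the same weekday and both are leap or both are common. 2027: Jan 1 is Friday, common year.
2028: Jan 1 Saturday, leap
2029: Jan 1 Monday, common
2030: Jan 1 Tuesday, common
2031: Jan 1 Wednesday, common
2032: Jan 1 Thursday, leap
2033: Jan 1 Saturday, common
2034: Jan 1 Sunday, common
2035: Jan 1 Monday, common
2036: Jan 1 Tuesday, leap
2037: Jan 1 Thursday, common
2038: Jan 1 Friday, common
2038 matches on both conditions.

2038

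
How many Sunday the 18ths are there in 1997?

Check the 18th of each month of 1997: Jan 18: Sat, Feb 18: Tue, Mar 18: Tue, Apr 18: Fri, May 18: Sun, Jun 18: Wed, Jul 18: Fri, Aug 18: Mon, Sep 18: Thu, Oct 18: Sat, Nov 18: Tue, Dec 18: Thu.
Sunday occurs in May — 1 month.

1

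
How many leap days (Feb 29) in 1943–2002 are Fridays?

Leap years in 1943–2002: 15 of them.
Feb 29 weekday advances by 5 (mod 7) from one leap year to the next four years later (or differs when a century non-leap intervenes).
Leap-day weekdays: 1944:Tue 1948:Sun 1952:Fri✓ 1956:Wed 1960:Mon 1964:Sat 1968:Thu 1972:Tue 1976:Sun 1980:Fri✓ 1984:Wed 1988:Mon 1992:Sat 1996:Thu 2000:Tue
Friday: 1952, 1980 → 2.

2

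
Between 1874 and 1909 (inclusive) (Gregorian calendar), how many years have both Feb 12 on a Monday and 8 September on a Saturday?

Check each year's weekday for Feb 12 and 8 September:
  1874: Thu/Tue  1875: Fri/Wed  1876: Sat/Fri  1877: Mon/Sat ✓  1878: Tue/Sun  1879: Wed/Mon  1880: Thu/Wed  1881: Sat/Thu  1882: Sun/Fri  1883: Mon/Sat ✓  1884: Tue/Mon  1885: Thu/Tue  1886: Fri/Wed  1887: Sat/Thu  …(8 more)…  1896: Wed/Tue  1897: Fri/Wed  1898: Sat/Thu  1899: Sun/Fri  1900: Mon/Sat ✓  1901: Tue/Sun  1902: Wed/Mon  1903: Thu/Tue  1904: Fri/Thu  1905: Sun/Fri  1906: Mon/Sat ✓  1907: Tue/Sun  1908: Wed/Tue  1909: Fri/Wed
Both conditions hold in: 1877, 1883, 1894, 1900, 1906 — 5.

5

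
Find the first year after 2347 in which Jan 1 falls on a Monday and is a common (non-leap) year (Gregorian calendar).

Jan 1 advances by 2 weekdays after a leap year and by 1 after a common year.
2347: Jan 1 is Wednesday.
2348: Thursday (leap)
2349: Saturday
2350: Sunday
2351: Monday
2351 begins on a Monday and is a common year.

2351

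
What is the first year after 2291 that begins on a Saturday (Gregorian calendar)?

Jan 1 advances by 2 weekdays after a leap year and by 1 after a common year.
2291: Jan 1 is Thursday.
2292: Friday (leap)
2293: Sunday
2294: Monday
2295: Tuesday
2296: Wednesday (leap)
2297: Friday
2298: Saturday
2298 begins on a Saturday

2298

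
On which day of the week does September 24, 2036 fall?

Wednesday

January 1, 2036 is a Tuesday.
September 24 is day 268 of the year, i.e. 267 days after Jan 1.
267 mod 7 = 1, so advance 1 weekday from Tuesday: Wednesday.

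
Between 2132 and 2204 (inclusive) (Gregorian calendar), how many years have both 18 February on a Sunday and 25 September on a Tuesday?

Check each year's weekday for 18 February and 25 September:
  2132: Mon/Thu  2133: Wed/Fri  2134: Thu/Sat  2135: Fri/Sun  2136: Sat/Tue  2137: Mon/Wed  2138: Tue/Thu  2139: Wed/Fri  2140: Thu/Sun  2141: Sat/Mon  2142: Sun/Tue ✓  2143: Mon/Wed  2144: Tue/Fri  2145: Thu/Sat  …(45 more)…  2191: Fri/Sun  2192: Sat/Tue  2193: Mon/Wed  2194: Tue/Thu  2195: Wed/Fri  2196: Thu/Sun  2197: Sat/Mon  2198: Sun/Tue ✓  2199: Mon/Wed  2200: Tue/Thu  2201: Wed/Fri  2202: Thu/Sat  2203: Fri/Sun  2204: Sat/Tue
Both conditions hold in: 2142, 2153, 2159, 2170, 2181, 2187, 2198 — 7.

7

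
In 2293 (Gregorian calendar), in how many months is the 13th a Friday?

2

Check the 13th of each month of 2293: Jan 13: Fri, Feb 13: Mon, Mar 13: Mon, Apr 13: Thu, May 13: Sat, Jun 13: Tue, Jul 13: Thu, Aug 13: Sun, Sep 13: Wed, Oct 13: Fri, Nov 13: Mon, Dec 13: Wed.
Friday occurs in January, October — 2 months.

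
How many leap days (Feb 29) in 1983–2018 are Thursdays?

Leap years in 1983–2018: 9 of them.
Feb 29 weekday advances by 5 (mod 7) from one leap year to the next four years later (or differs when a century non-leap intervenes).
Leap-day weekdays: 1984:Wed 1988:Mon 1992:Sat 1996:Thu✓ 2000:Tue 2004:Sun 2008:Fri 2012:Wed 2016:Mon
Thursday: 1996 → 1.

1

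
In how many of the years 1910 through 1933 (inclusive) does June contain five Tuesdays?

June has 30 days; it has five Tuesdays when Tuesday falls among the first (month-length − 28) days — i.e. when June 1 is one of Tuesday/Monday.
June 1 by year: 1910:Wed 1911:Thu 1912:Sat 1913:Sun 1914:Mon✓ 1915:Tue✓ 1916:Thu 1917:Fri 1918:Sat 1919:Sun 1920:Tue✓ 1921:Wed 1922:Thu 1923:Fri 1924:Sun 1925:Mon✓ 1926:Tue✓ 1927:Wed 1928:Fri 1929:Sat 1930:Sun 1931:Mon✓ 1932:Wed 1933:Thu
Years with five Tuesdays: 1914, 1915, 1920, 1925, 1926, 1931 → 6.

6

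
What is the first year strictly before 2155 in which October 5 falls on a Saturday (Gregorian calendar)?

From one year to the next, a fixed date's weekday advances by 1, or by 2 when a Feb 29 lies between the two dates.
2155: October 5 is Sunday.
2154: Saturday (−1)
October 5 falls on a Saturday in 2154.

2154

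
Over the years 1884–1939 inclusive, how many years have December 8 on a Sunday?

8

Track December 8's weekday year by year (advancing +1, or +2 across a Feb 29):
  1884: Mon  1885: Tue (+1)  1886: Wed (+1)  1887: Thu (+1)  1888: Sat (+2)
  1889: Sun (+1) ✓  1890: Mon (+1)  1891: Tue (+1)  1892: Thu (+2)  1893: Fri (+1)
  1894: Sat (+1)  1895: Sun (+1) ✓  1896: Tue (+2)  1897: Wed (+1)  … (28 more years) …
  1926: Wed (+1)  1927: Thu (+1)  1928: Sat (+2)  1929: Sun (+1) ✓  1930: Mon (+1)
  1931: Tue (+1)  1932: Thu (+2)  1933: Fri (+1)  1934: Sat (+1)  1935: Sun (+1) ✓
  1936: Tue (+2)  1937: Wed (+1)  1938: Thu (+1)  1939: Fri (+1)
Sunday years: 1889, 1895, 1901, 1907, 1912, 1918, 1929, 1935 — 8 in total.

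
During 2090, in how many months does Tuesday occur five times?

4

A month of length L has five Tuesdays iff its first Tuesday is on day ≤ L−28 (so day 1–3 in a 31-day month, 1–2 in a 30-day month, day 1 in a leap February).
Checking each month of 2090: Jan starts Sun (31d) ✓; Feb starts Wed (28d); Mar starts Wed (31d); Apr starts Sat (30d); May starts Mon (31d) ✓; Jun starts Thu (30d); Jul starts Sat (31d); Aug starts Tue (31d) ✓; Sep starts Fri (30d); Oct starts Sun (31d) ✓; Nov starts Wed (30d); Dec starts Fri (31d).
Five-Tuesday months: January, May, August, October → 4.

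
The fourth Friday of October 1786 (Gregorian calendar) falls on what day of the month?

October 1, 1786 is a Sunday, so the first Friday is the 6th.
The fourth Friday is 6 + 21 = 27.

27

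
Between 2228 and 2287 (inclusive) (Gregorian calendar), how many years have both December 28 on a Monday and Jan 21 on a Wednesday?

7

Check each year's weekday for December 28 and Jan 21:
  2228: Sun/Mon  2229: Mon/Wed ✓  2230: Tue/Thu  2231: Wed/Fri  2232: Fri/Sat  2233: Sat/Mon  2234: Sun/Tue  2235: Mon/Wed ✓  2236: Wed/Thu  2237: Thu/Sat  2238: Fri/Sun  2239: Sat/Mon  2240: Mon/Tue  2241: Tue/Thu  …(32 more)…  2274: Mon/Wed ✓  2275: Tue/Thu  2276: Thu/Fri  2277: Fri/Sun  2278: Sat/Mon  2279: Sun/Tue  2280: Tue/Wed  2281: Wed/Fri  2282: Thu/Sat  2283: Fri/Sun  2284: Sun/Mon  2285: Mon/Wed ✓  2286: Tue/Thu  2287: Wed/Fri
Both conditions hold in: 2229, 2235, 2246, 2257, 2263, 2274, 2285 — 7.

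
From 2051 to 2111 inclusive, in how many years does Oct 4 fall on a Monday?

9

Track Oct 4's weekday year by year (advancing +1, or +2 across a Feb 29):
  2051: Wed  2052: Fri (+2)  2053: Sat (+1)  2054: Sun (+1)  2055: Mon (+1) ✓
  2056: Wed (+2)  2057: Thu (+1)  2058: Fri (+1)  2059: Sat (+1)  2060: Mon (+2) ✓
  2061: Tue (+1)  2062: Wed (+1)  2063: Thu (+1)  2064: Sat (+2)  … (33 more years) …
  2098: Sat (+1)  2099: Sun (+1)  2100: Mon (+1) ✓  2101: Tue (+1)  2102: Wed (+1)
  2103: Thu (+1)  2104: Sat (+2)  2105: Sun (+1)  2106: Mon (+1) ✓  2107: Tue (+1)
  2108: Thu (+2)  2109: Fri (+1)  2110: Sat (+1)  2111: Sun (+1)
Monday years: 2055, 2060, 2066, 2077, 2083, 2088, 2094, 2100, 2106 — 9 in total.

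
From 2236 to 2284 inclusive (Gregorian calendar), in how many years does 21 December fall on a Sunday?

Track 21 December's weekday year by year (advancing +1, or +2 across a Feb 29):
  2236: Wed  2237: Thu (+1)  2238: Fri (+1)  2239: Sat (+1)  2240: Mon (+2)
  2241: Tue (+1)  2242: Wed (+1)  2243: Thu (+1)  2244: Sat (+2)  2245: Sun (+1) ✓
  2246: Mon (+1)  2247: Tue (+1)  2248: Thu (+2)  2249: Fri (+1)  … (21 more years) …
  2271: Thu (+1)  2272: Sat (+2)  2273: Sun (+1) ✓  2274: Mon (+1)  2275: Tue (+1)
  2276: Thu (+2)  2277: Fri (+1)  2278: Sat (+1)  2279: Sun (+1) ✓  2280: Tue (+2)
  2281: Wed (+1)  2282: Thu (+1)  2283: Fri (+1)  2284: Sun (+2) ✓
Sunday years: 2245, 2251, 2256, 2262, 2273, 2279, 2284 — 7 in total.

7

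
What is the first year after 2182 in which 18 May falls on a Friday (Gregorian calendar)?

From one year to the next, a fixed date's weekday advances by 1, or by 2 when a Feb 29 lies between the two dates.
2182: May 18 is Saturday.
2183: Sunday (+1)
2184: Tuesday (+2)
2185: Wednesday (+1)
2186: Thursday (+1)
2187: Friday (+1)
18 May falls on a Friday in 2187.

2187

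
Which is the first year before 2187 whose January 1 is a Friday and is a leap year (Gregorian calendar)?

2168

Jan 1 advances by 2 weekdays after a leap year and by 1 after a common year.
2187: Jan 1 is Monday.
2186: Sunday
2185: Saturday
2184: Thursday (leap)
2183: Wednesday
2182: Tuesday
2181: Monday
2180: Saturday (leap)
2179: Friday
2178: Thursday
2177: Wednesday
2176: Monday (leap)
2175: Sunday
2174: Saturday
2173: Friday
2172: Wednesday (leap)
2171: Tuesday
2170: Monday
2169: Sunday
2168: Friday (leap)
2168 begins on a Friday and is a leap year.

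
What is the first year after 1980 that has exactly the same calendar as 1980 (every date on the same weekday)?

Two years share a calendar iff Jan 1 falls on the same weekday and both are leap or both are common. 1980: Jan 1 is Tuesday, leap year.
1981: Jan 1 Thursday, common
1982: Jan 1 Friday, common
1983: Jan 1 Saturday, common
1984: Jan 1 Sunday, leap
1985: Jan 1 Tuesday, common
1986: Jan 1 Wednesday, common
1987: Jan 1 Thursday, common
1988: Jan 1 Friday, leap
1989: Jan 1 Sunday, common
1990: Jan 1 Monday, common
1991: Jan 1 Tuesday, common
1992: Jan 1 Wednesday, leap
1993: Jan 1 Friday, common
1994: Jan 1 Saturday, common
1995: Jan 1 Sunday, common
1996: Jan 1 Monday, leap
1997: Jan 1 Wednesday, common
1998: Jan 1 Thursday, common
1999: Jan 1 Friday, common
2000: Jan 1 Saturday, leap
2001: Jan 1 Monday, common
2002: Jan 1 Tuesday, common
2003: Jan 1 Wednesday, common
2004: Jan 1 Thursday, leap
2005: Jan 1 Saturday, common
2006: Jan 1 Sunday, common
2007: Jan 1 Monday, common
2008: Jan 1 Tuesday, leap
2008 matches on both conditions.

2008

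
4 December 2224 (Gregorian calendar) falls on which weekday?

January 1, 2224 is a Thursday.
December 4 is day 339 of the year, i.e. 338 days after Jan 1.
338 mod 7 = 2, so advance 2 weekdays from Thursday: Saturday.

Saturday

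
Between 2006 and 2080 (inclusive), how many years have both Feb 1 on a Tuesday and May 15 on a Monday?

Check each year's weekday for Feb 1 and May 15:
  2006: Wed/Mon  2007: Thu/Tue  2008: Fri/Thu  2009: Sun/Fri  2010: Mon/Sat  2011: Tue/Sun  2012: Wed/Tue  2013: Fri/Wed  2014: Sat/Thu  2015: Sun/Fri  2016: Mon/Sun  2017: Wed/Mon  2018: Thu/Tue  2019: Fri/Wed  …(47 more)…  2067: Tue/Sun  2068: Wed/Tue  2069: Fri/Wed  2070: Sat/Thu  2071: Sun/Fri  2072: Mon/Sun  2073: Wed/Mon  2074: Thu/Tue  2075: Fri/Wed  2076: Sat/Fri  2077: Mon/Sat  2078: Tue/Sun  2079: Wed/Mon  2080: Thu/Wed
Both conditions hold in: 2028, 2056 — 2.

2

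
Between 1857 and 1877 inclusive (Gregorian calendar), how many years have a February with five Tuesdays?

1

February has 28 days (29 in leap years); it has five Tuesdays when Tuesday falls among the first (month-length − 28) days — i.e. when February 1 is Tuesday in a leap year (never in a common year).
February 1 by year: 1857:Sun 1858:Mon 1859:Tue 1860:Wed 1861:Fri 1862:Sat 1863:Sun 1864:Mon 1865:Wed 1866:Thu 1867:Fri 1868:Sat 1869:Mon 1870:Tue 1871:Wed 1872:Thu 1873:Sat 1874:Sun 1875:Mon 1876:Tue✓ 1877:Thu
Years with five Tuesdays: 1876 → 1.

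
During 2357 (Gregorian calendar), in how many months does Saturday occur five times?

4

A month of length L has five Saturdays iff its first Saturday is on day ≤ L−28 (so day 1–3 in a 31-day month, 1–2 in a 30-day month, day 1 in a leap February).
Checking each month of 2357: Jan starts Tue (31d); Feb starts Fri (28d); Mar starts Fri (31d) ✓; Apr starts Mon (30d); May starts Wed (31d); Jun starts Sat (30d) ✓; Jul starts Mon (31d); Aug starts Thu (31d) ✓; Sep starts Sun (30d); Oct starts Tue (31d); Nov starts Fri (30d) ✓; Dec starts Sun (31d).
Five-Saturday months: March, June, August, November → 4.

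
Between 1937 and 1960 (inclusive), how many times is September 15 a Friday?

3

Track September 15's weekday year by year (advancing +1, or +2 across a Feb 29):
  1937: Wed  1938: Thu (+1)  1939: Fri (+1) ✓  1940: Sun (+2)  1941: Mon (+1)
  1942: Tue (+1)  1943: Wed (+1)  1944: Fri (+2) ✓  1945: Sat (+1)  1946: Sun (+1)
  1947: Mon (+1)  1948: Wed (+2)  1949: Thu (+1)  1950: Fri (+1) ✓  1951: Sat (+1)
  1952: Mon (+2)  1953: Tue (+1)  1954: Wed (+1)  1955: Thu (+1)  1956: Sat (+2)
  1957: Sun (+1)  1958: Mon (+1)  1959: Tue (+1)  1960: Thu (+2)
Friday years: 1939, 1944, 1950 — 3 in total.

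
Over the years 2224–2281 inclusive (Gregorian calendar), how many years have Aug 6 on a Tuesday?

8

Track Aug 6's weekday year by year (advancing +1, or +2 across a Feb 29):
  2224: Fri  2225: Sat (+1)  2226: Sun (+1)  2227: Mon (+1)  2228: Wed (+2)
  2229: Thu (+1)  2230: Fri (+1)  2231: Sat (+1)  2232: Mon (+2)  2233: Tue (+1) ✓
  2234: Wed (+1)  2235: Thu (+1)  2236: Sat (+2)  2237: Sun (+1)  … (30 more years) …
  2268: Thu (+2)  2269: Fri (+1)  2270: Sat (+1)  2271: Sun (+1)  2272: Tue (+2) ✓
  2273: Wed (+1)  2274: Thu (+1)  2275: Fri (+1)  2276: Sun (+2)  2277: Mon (+1)
  2278: Tue (+1) ✓  2279: Wed (+1)  2280: Fri (+2)  2281: Sat (+1)
Tuesday years: 2233, 2239, 2244, 2250, 2261, 2267, 2272, 2278 — 8 in total.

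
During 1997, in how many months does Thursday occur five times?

4

A month of length L has five Thursdays iff its first Thursday is on day ≤ L−28 (so day 1–3 in a 31-day month, 1–2 in a 30-day month, day 1 in a leap February).
Checking each month of 1997: Jan starts Wed (31d) ✓; Feb starts Sat (28d); Mar starts Sat (31d); Apr starts Tue (30d); May starts Thu (31d) ✓; Jun starts Sun (30d); Jul starts Tue (31d) ✓; Aug starts Fri (31d); Sep starts Mon (30d); Oct starts Wed (31d) ✓; Nov starts Sat (30d); Dec starts Mon (31d).
Five-Thursday months: January, May, July, October → 4.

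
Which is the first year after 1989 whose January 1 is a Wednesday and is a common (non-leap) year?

1997

Jan 1 advances by 2 weekdays after a leap year and by 1 after a common year.
1989: Jan 1 is Sunday.
1990: Monday
1991: Tuesday
1992: Wednesday (leap)
1993: Friday
1994: Saturday
1995: Sunday
1996: Monday (leap)
1997: Wednesday
1997 begins on a Wednesday and is a common year.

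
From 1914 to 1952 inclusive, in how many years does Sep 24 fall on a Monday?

Track Sep 24's weekday year by year (advancing +1, or +2 across a Feb 29):
  1914: Thu  1915: Fri (+1)  1916: Sun (+2)  1917: Mon (+1) ✓  1918: Tue (+1)
  1919: Wed (+1)  1920: Fri (+2)  1921: Sat (+1)  1922: Sun (+1)  1923: Mon (+1) ✓
  1924: Wed (+2)  1925: Thu (+1)  1926: Fri (+1)  1927: Sat (+1)  … (11 more years) …
  1939: Sun (+1)  1940: Tue (+2)  1941: Wed (+1)  1942: Thu (+1)  1943: Fri (+1)
  1944: Sun (+2)  1945: Mon (+1) ✓  1946: Tue (+1)  1947: Wed (+1)  1948: Fri (+2)
  1949: Sat (+1)  1950: Sun (+1)  1951: Mon (+1) ✓  1952: Wed (+2)
Monday years: 1917, 1923, 1928, 1934, 1945, 1951 — 6 in total.

6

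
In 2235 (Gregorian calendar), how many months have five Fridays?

4

A month of length L has five Fridays iff its first Friday is on day ≤ L−28 (so day 1–3 in a 31-day month, 1–2 in a 30-day month, day 1 in a leap February).
Checking each month of 2235: Jan starts Thu (31d) ✓; Feb starts Sun (28d); Mar starts Sun (31d); Apr starts Wed (30d); May starts Fri (31d) ✓; Jun starts Mon (30d); Jul starts Wed (31d) ✓; Aug starts Sat (31d); Sep starts Tue (30d); Oct starts Thu (31d) ✓; Nov starts Sun (30d); Dec starts Tue (31d).
Five-Friday months: January, May, July, October → 4.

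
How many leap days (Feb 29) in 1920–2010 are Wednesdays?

Leap years in 1920–2010: 23 of them.
Feb 29 weekday advances by 5 (mod 7) from one leap year to the next four years later (or differs when a century non-leap intervenes).
Leap-day weekdays: 1920:Sun 1924:Fri 1928:Wed✓ 1932:Mon 1936:Sat 1940:Thu 1944:Tue 1948:Sun 1952:Fri 1956:Wed✓ 1960:Mon 1964:Sat 1968:Thu 1972:Tue 1976:Sun 1980:Fri 1984:Wed✓ 1988:Mon 1992:Sat 1996:Thu 2000:Tue 2004:Sun 2008:Fri
Wednesday: 1928, 1956, 1984 → 3.

3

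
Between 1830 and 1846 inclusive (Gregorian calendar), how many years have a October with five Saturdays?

8

October has 31 days; it has five Saturdays when Saturday falls among the first (month-length − 28) days — i.e. when October 1 is one of Saturday/Friday/Thursday.
October 1 by year: 1830:Fri✓ 1831:Sat✓ 1832:Mon 1833:Tue 1834:Wed 1835:Thu✓ 1836:Sat✓ 1837:Sun 1838:Mon 1839:Tue 1840:Thu✓ 1841:Fri✓ 1842:Sat✓ 1843:Sun 1844:Tue 1845:Wed 1846:Thu✓
Years with five Saturdays: 1830, 1831, 1835, 1836, 1840, 1841, 1842, 1846 → 8.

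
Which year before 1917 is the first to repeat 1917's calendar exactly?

1906

Two years share a calendar iff Jan 1 falls on the same weekday and both are leap or both are common. 1917: Jan 1 is Monday, common year.
1916: Jan 1 Saturday, leap
1915: Jan 1 Friday, common
1914: Jan 1 Thursday, common
1913: Jan 1 Wednesday, common
1912: Jan 1 Monday, leap
1911: Jan 1 Sunday, common
1910: Jan 1 Saturday, common
1909: Jan 1 Friday, common
1908: Jan 1 Wednesday, leap
1907: Jan 1 Tuesday, common
1906: Jan 1 Monday, common
1906 matches on both conditions.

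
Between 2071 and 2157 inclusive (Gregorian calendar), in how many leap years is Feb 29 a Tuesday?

3

Leap years in 2071–2157: 21 of them.
Feb 29 weekday advances by 5 (mod 7) from one leap year to the next four years later (or differs when a century non-leap intervenes).
Leap-day weekdays: 2072:Mon 2076:Sat 2080:Thu 2084:Tue✓ 2088:Sun 2092:Fri 2096:Wed 2104:Fri 2108:Wed 2112:Mon 2116:Sat 2120:Thu 2124:Tue✓ 2128:Sun 2132:Fri 2136:Wed 2140:Mon 2144:Sat 2148:Thu 2152:Tue✓ 2156:Sun
Tuesday: 2084, 2124, 2152 → 3.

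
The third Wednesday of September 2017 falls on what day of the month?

20

September 1, 2017 is a Friday, so the first Wednesday is the 6th.
The third Wednesday is 6 + 14 = 20.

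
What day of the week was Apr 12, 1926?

January 1, 1926 is a Friday.
April 12 is day 102 of the year, i.e. 101 days after Jan 1.
101 mod 7 = 3, so advance 3 weekdays from Friday: Monday.

Monday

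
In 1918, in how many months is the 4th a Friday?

2

Check the 4th of each month of 1918: Jan 4: Fri, Feb 4: Mon, Mar 4: Mon, Apr 4: Thu, May 4: Sat, Jun 4: Tue, Jul 4: Thu, Aug 4: Sun, Sep 4: Wed, Oct 4: Fri, Nov 4: Mon, Dec 4: Wed.
Friday occurs in January, October — 2 months.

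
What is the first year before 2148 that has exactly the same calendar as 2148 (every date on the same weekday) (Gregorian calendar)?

Two years share a calendar iff Jan 1 falls on the same weekday and both are leap or both are common. 2148: Jan 1 is Monday, leap year.
2147: Jan 1 Sunday, common
2146: Jan 1 Saturday, common
2145: Jan 1 Friday, common
2144: Jan 1 Wednesday, leap
2143: Jan 1 Tuesday, common
2142: Jan 1 Monday, common
2141: Jan 1 Sunday, common
2140: Jan 1 Friday, leap
2139: Jan 1 Thursday, common
2138: Jan 1 Wednesday, common
2137: Jan 1 Tuesday, common
2136: Jan 1 Sunday, leap
2135: Jan 1 Saturday, common
2134: Jan 1 Friday, common
2133: Jan 1 Thursday, common
2132: Jan 1 Tuesday, leap
2131: Jan 1 Monday, common
2130: Jan 1 Sunday, common
2129: Jan 1 Saturday, common
2128: Jan 1 Thursday, leap
2127: Jan 1 Wednesday, common
2126: Jan 1 Tuesday, common
2125: Jan 1 Monday, common
2124: Jan 1 Saturday, leap
2123: Jan 1 Friday, common
2122: Jan 1 Thursday, common
2121: Jan 1 Wednesday, common
2120: Jan 1 Monday, leap
2120 matches on both conditions.

2120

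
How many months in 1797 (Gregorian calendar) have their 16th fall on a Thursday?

3

Check the 16th of each month of 1797: Jan 16: Mon, Feb 16: Thu, Mar 16: Thu, Apr 16: Sun, May 16: Tue, Jun 16: Fri, Jul 16: Sun, Aug 16: Wed, Sep 16: Sat, Oct 16: Mon, Nov 16: Thu, Dec 16: Sat.
Thursday occurs in February, March, November — 3 months.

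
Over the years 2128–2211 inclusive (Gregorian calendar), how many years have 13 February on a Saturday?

12

Track 13 February's weekday year by year (advancing +1, or +2 across a Feb 29):
  2128: Fri  2129: Sun (+2)  2130: Mon (+1)  2131: Tue (+1)  2132: Wed (+1)
  2133: Fri (+2)  2134: Sat (+1) ✓  2135: Sun (+1)  2136: Mon (+1)  2137: Wed (+2)
  2138: Thu (+1)  2139: Fri (+1)  2140: Sat (+1) ✓  2141: Mon (+2)  … (56 more years) …
  2198: Tue (+1)  2199: Wed (+1)  2200: Thu (+1)  2201: Fri (+1)  2202: Sat (+1) ✓
  2203: Sun (+1)  2204: Mon (+1)  2205: Wed (+2)  2206: Thu (+1)  2207: Fri (+1)
  2208: Sat (+1) ✓  2209: Mon (+2)  2210: Tue (+1)  2211: Wed (+1)
Saturday years: 2134, 2140, 2145, 2151, 2162, 2168, 2173, 2179, 2190, 2196, 2202, 2208 — 12 in total.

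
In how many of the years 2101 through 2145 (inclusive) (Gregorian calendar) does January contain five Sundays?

20

January has 31 days; it has five Sundays when Sunday falls among the first (month-length − 28) days — i.e. when January 1 is one of Sunday/Saturday/Friday.
January 1 by year: 2101:Sat✓ 2102:Sun✓ 2103:Mon 2104:Tue 2105:Thu 2106:Fri✓ 2107:Sat✓ 2108:Sun✓ 2109:Tue 2110:Wed 2111:Thu 2112:Fri✓ 2113:Sun✓ 2114:Mon 2115:Tue …(15 more)… 2131:Mon 2132:Tue 2133:Thu 2134:Fri✓ 2135:Sat✓ 2136:Sun✓ 2137:Tue 2138:Wed 2139:Thu 2140:Fri✓ 2141:Sun✓ 2142:Mon 2143:Tue 2144:Wed 2145:Fri✓
Years with five Sundays: 2101, 2102, 2106, 2107, 2108, 2112, 2113, 2117, 2118, 2119, 2123, 2124, 2129, 2130, 2134, 2135, 2136, 2140, 2141, 2145 → 20.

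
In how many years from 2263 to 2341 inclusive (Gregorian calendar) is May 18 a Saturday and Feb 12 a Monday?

Check each year's weekday for May 18 and Feb 12:
  2263: Mon/Thu  2264: Wed/Fri  2265: Thu/Sun  2266: Fri/Mon  2267: Sat/Tue  2268: Mon/Wed  2269: Tue/Fri  2270: Wed/Sat  2271: Thu/Sun  2272: Sat/Mon ✓  2273: Sun/Wed  2274: Mon/Thu  2275: Tue/Fri  2276: Thu/Sat  …(51 more)…  2328: Fri/Sun  2329: Sat/Tue  2330: Sun/Wed  2331: Mon/Thu  2332: Wed/Fri  2333: Thu/Sun  2334: Fri/Mon  2335: Sat/Tue  2336: Mon/Wed  2337: Tue/Fri  2338: Wed/Sat  2339: Thu/Sun  2340: Sat/Mon ✓  2341: Sun/Wed
Both conditions hold in: 2272, 2312, 2340 — 3.

3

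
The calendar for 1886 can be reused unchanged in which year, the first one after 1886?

1897

Two years share a calendar iff Jan 1 falls on the same weekday and both are leap or both are common. 1886: Jan 1 is Friday, common year.
1887: Jan 1 Saturday, common
1888: Jan 1 Sunday, leap
1889: Jan 1 Tuesday, common
1890: Jan 1 Wednesday, common
1891: Jan 1 Thursday, common
1892: Jan 1 Friday, leap
1893: Jan 1 Sunday, common
1894: Jan 1 Monday, common
1895: Jan 1 Tuesday, common
1896: Jan 1 Wednesday, leap
1897: Jan 1 Friday, common
1897 matches on both conditions.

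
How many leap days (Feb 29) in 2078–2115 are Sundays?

1

Leap years in 2078–2115: 8 of them.
Feb 29 weekday advances by 5 (mod 7) from one leap year to the next four years later (or differs when a century non-leap intervenes).
Leap-day weekdays: 2080:Thu 2084:Tue 2088:Sun✓ 2092:Fri 2096:Wed 2104:Fri 2108:Wed 2112:Mon
Sunday: 2088 → 1.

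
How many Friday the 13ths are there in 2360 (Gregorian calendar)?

1

Check the 13th of each month of 2360: Jan 13: Wed, Feb 13: Sat, Mar 13: Sun, Apr 13: Wed, May 13: Fri, Jun 13: Mon, Jul 13: Wed, Aug 13: Sat, Sep 13: Tue, Oct 13: Thu, Nov 13: Sun, Dec 13: Tue.
Friday occurs in May — 1 month.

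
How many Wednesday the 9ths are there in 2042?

2

Check the 9th of each month of 2042: Jan 9: Thu, Feb 9: Sun, Mar 9: Sun, Apr 9: Wed, May 9: Fri, Jun 9: Mon, Jul 9: Wed, Aug 9: Sat, Sep 9: Tue, Oct 9: Thu, Nov 9: Sun, Dec 9: Tue.
Wednesday occurs in April, July — 2 months.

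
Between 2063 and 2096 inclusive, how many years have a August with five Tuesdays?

August has 31 days; it has five Tuesdays when Tuesday falls among the first (month-length − 28) days — i.e. when August 1 is one of Tuesday/Monday/Sunday.
August 1 by year: 2063:Wed 2064:Fri 2065:Sat 2066:Sun✓ 2067:Mon✓ 2068:Wed 2069:Thu 2070:Fri 2071:Sat 2072:Mon✓ 2073:Tue✓ 2074:Wed 2075:Thu 2076:Sat 2077:Sun✓ …(4 more)… 2082:Sat 2083:Sun✓ 2084:Tue✓ 2085:Wed 2086:Thu 2087:Fri 2088:Sun✓ 2089:Mon✓ 2090:Tue✓ 2091:Wed 2092:Fri 2093:Sat 2094:Sun✓ 2095:Mon✓ 2096:Wed
Years with five Tuesdays: 2066, 2067, 2072, 2073, 2077, 2078, 2079, 2083, 2084, 2088, 2089, 2090, 2094, 2095 → 14.

14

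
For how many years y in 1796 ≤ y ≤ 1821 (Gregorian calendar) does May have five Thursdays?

11

May has 31 days; it has five Thursdays when Thursday falls among the first (month-length − 28) days — i.e. when May 1 is one of Thursday/Wednesday/Tuesday.
May 1 by year: 1796:Sun 1797:Mon 1798:Tue✓ 1799:Wed✓ 1800:Thu✓ 1801:Fri 1802:Sat 1803:Sun 1804:Tue✓ 1805:Wed✓ 1806:Thu✓ 1807:Fri 1808:Sun 1809:Mon 1810:Tue✓ 1811:Wed✓ 1812:Fri 1813:Sat 1814:Sun 1815:Mon 1816:Wed✓ 1817:Thu✓ 1818:Fri 1819:Sat 1820:Mon 1821:Tue✓
Years with five Thursdays: 1798, 1799, 1800, 1804, 1805, 1806, 1810, 1811, 1816, 1817, 1821 → 11.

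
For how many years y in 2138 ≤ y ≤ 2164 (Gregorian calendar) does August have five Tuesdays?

August has 31 days; it has five Tuesdays when Tuesday falls among the first (month-length − 28) days — i.e. when August 1 is one of Tuesday/Monday/Sunday.
August 1 by year: 2138:Fri 2139:Sat 2140:Mon✓ 2141:Tue✓ 2142:Wed 2143:Thu 2144:Sat 2145:Sun✓ 2146:Mon✓ 2147:Tue✓ 2148:Thu 2149:Fri 2150:Sat 2151:Sun✓ 2152:Tue✓ 2153:Wed 2154:Thu 2155:Fri 2156:Sun✓ 2157:Mon✓ 2158:Tue✓ 2159:Wed 2160:Fri 2161:Sat 2162:Sun✓ 2163:Mon✓ 2164:Wed
Years with five Tuesdays: 2140, 2141, 2145, 2146, 2147, 2151, 2152, 2156, 2157, 2158, 2162, 2163 → 12.

12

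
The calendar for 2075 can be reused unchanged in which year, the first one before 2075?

2069

Two years share a calendar iff Jan 1 falls on the same weekday and both are leap or both are common. 2075: Jan 1 is Tuesday, common year.
2074: Jan 1 Monday, common
2073: Jan 1 Sunday, common
2072: Jan 1 Friday, leap
2071: Jan 1 Thursday, common
2070: Jan 1 Wednesday, common
2069: Jan 1 Tuesday, common
2069 matches on both conditions.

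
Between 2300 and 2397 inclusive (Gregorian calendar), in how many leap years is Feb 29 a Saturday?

Leap years in 2300–2397: 24 of them.
Feb 29 weekday advances by 5 (mod 7) from one leap year to the next four years later (or differs when a century non-leap intervenes).
Leap-day weekdays: 2304:Mon 2308:Sat✓ 2312:Thu 2316:Tue 2320:Sun 2324:Fri 2328:Wed 2332:Mon 2336:Sat✓ 2340:Thu 2344:Tue 2348:Sun 2352:Fri 2356:Wed 2360:Mon 2364:Sat✓ 2368:Thu 2372:Tue 2376:Sun 2380:Fri 2384:Wed 2388:Mon 2392:Sat✓ 2396:Thu
Saturday: 2308, 2336, 2364, 2392 → 4.

4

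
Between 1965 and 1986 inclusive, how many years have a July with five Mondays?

9

July has 31 days; it has five Mondays when Monday falls among the first (month-length − 28) days — i.e. when July 1 is one of Monday/Sunday/Saturday.
July 1 by year: 1965:Thu 1966:Fri 1967:Sat✓ 1968:Mon✓ 1969:Tue 1970:Wed 1971:Thu 1972:Sat✓ 1973:Sun✓ 1974:Mon✓ 1975:Tue 1976:Thu 1977:Fri 1978:Sat✓ 1979:Sun✓ 1980:Tue 1981:Wed 1982:Thu 1983:Fri 1984:Sun✓ 1985:Mon✓ 1986:Tue
Years with five Mondays: 1967, 1968, 1972, 1973, 1974, 1978, 1979, 1984, 1985 → 9.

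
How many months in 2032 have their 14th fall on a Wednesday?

Check the 14th of each month of 2032: Jan 14: Wed, Feb 14: Sat, Mar 14: Sun, Apr 14: Wed, May 14: Fri, Jun 14: Mon, Jul 14: Wed, Aug 14: Sat, Sep 14: Tue, Oct 14: Thu, Nov 14: Sun, Dec 14: Tue.
Wednesday occurs in January, April, July — 3 months.

3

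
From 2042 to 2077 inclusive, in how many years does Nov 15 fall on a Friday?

Track Nov 15's weekday year by year (advancing +1, or +2 across a Feb 29):
  2042: Sat  2043: Sun (+1)  2044: Tue (+2)  2045: Wed (+1)  2046: Thu (+1)
  2047: Fri (+1) ✓  2048: Sun (+2)  2049: Mon (+1)  2050: Tue (+1)  2051: Wed (+1)
  2052: Fri (+2) ✓  2053: Sat (+1)  2054: Sun (+1)  2055: Mon (+1)  … (8 more years) …
  2064: Sat (+2)  2065: Sun (+1)  2066: Mon (+1)  2067: Tue (+1)  2068: Thu (+2)
  2069: Fri (+1) ✓  2070: Sat (+1)  2071: Sun (+1)  2072: Tue (+2)  2073: Wed (+1)
  2074: Thu (+1)  2075: Fri (+1) ✓  2076: Sun (+2)  2077: Mon (+1)
Friday years: 2047, 2052, 2058, 2069, 2075 — 5 in total.

5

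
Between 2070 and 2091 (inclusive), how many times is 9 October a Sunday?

Track 9 October's weekday year by year (advancing +1, or +2 across a Feb 29):
  2070: Thu  2071: Fri (+1)  2072: Sun (+2) ✓  2073: Mon (+1)  2074: Tue (+1)
  2075: Wed (+1)  2076: Fri (+2)  2077: Sat (+1)  2078: Sun (+1) ✓  2079: Mon (+1)
  2080: Wed (+2)  2081: Thu (+1)  2082: Fri (+1)  2083: Sat (+1)  2084: Mon (+2)
  2085: Tue (+1)  2086: Wed (+1)  2087: Thu (+1)  2088: Sat (+2)  2089: Sun (+1) ✓
  2090: Mon (+1)  2091: Tue (+1)
Sunday years: 2072, 2078, 2089 — 3 in total.

3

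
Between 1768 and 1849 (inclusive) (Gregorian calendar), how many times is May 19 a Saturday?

12

Track May 19's weekday year by year (advancing +1, or +2 across a Feb 29):
  1768: Thu  1769: Fri (+1)  1770: Sat (+1) ✓  1771: Sun (+1)  1772: Tue (+2)
  1773: Wed (+1)  1774: Thu (+1)  1775: Fri (+1)  1776: Sun (+2)  1777: Mon (+1)
  1778: Tue (+1)  1779: Wed (+1)  1780: Fri (+2)  1781: Sat (+1) ✓  … (54 more years) …
  1836: Thu (+2)  1837: Fri (+1)  1838: Sat (+1) ✓  1839: Sun (+1)  1840: Tue (+2)
  1841: Wed (+1)  1842: Thu (+1)  1843: Fri (+1)  1844: Sun (+2)  1845: Mon (+1)
  1846: Tue (+1)  1847: Wed (+1)  1848: Fri (+2)  1849: Sat (+1) ✓
Saturday years: 1770, 1781, 1787, 1792, 1798, 1804, 1810, 1821, 1827, 1832, 1838, 1849 — 12 in total.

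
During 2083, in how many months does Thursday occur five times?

4

A month of length L has five Thursdays iff its first Thursday is on day ≤ L−28 (so day 1–3 in a 31-day month, 1–2 in a 30-day month, day 1 in a leap February).
Checking each month of 2083: Jan starts Fri (31d); Feb starts Mon (28d); Mar starts Mon (31d); Apr starts Thu (30d) ✓; May starts Sat (31d); Jun starts Tue (30d); Jul starts Thu (31d) ✓; Aug starts Sun (31d); Sep starts Wed (30d) ✓; Oct starts Fri (31d); Nov starts Mon (30d); Dec starts Wed (31d) ✓.
Five-Thursday months: April, July, September, December → 4.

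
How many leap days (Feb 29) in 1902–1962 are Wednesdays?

2

Leap years in 1902–1962: 15 of them.
Feb 29 weekday advances by 5 (mod 7) from one leap year to the next four years later (or differs when a century non-leap intervenes).
Leap-day weekdays: 1904:Mon 1908:Sat 1912:Thu 1916:Tue 1920:Sun 1924:Fri 1928:Wed✓ 1932:Mon 1936:Sat 1940:Thu 1944:Tue 1948:Sun 1952:Fri 1956:Wed✓ 1960:Mon
Wednesday: 1928, 1956 → 2.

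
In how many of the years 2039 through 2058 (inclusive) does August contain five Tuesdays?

8

August has 31 days; it has five Tuesdays when Tuesday falls among the first (month-length − 28) days — i.e. when August 1 is one of Tuesday/Monday/Sunday.
August 1 by year: 2039:Mon✓ 2040:Wed 2041:Thu 2042:Fri 2043:Sat 2044:Mon✓ 2045:Tue✓ 2046:Wed 2047:Thu 2048:Sat 2049:Sun✓ 2050:Mon✓ 2051:Tue✓ 2052:Thu 2053:Fri 2054:Sat 2055:Sun✓ 2056:Tue✓ 2057:Wed 2058:Thu
Years with five Tuesdays: 2039, 2044, 2045, 2049, 2050, 2051, 2055, 2056 → 8.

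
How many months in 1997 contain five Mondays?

A month of length L has five Mondays iff its first Monday is on day ≤ L−28 (so day 1–3 in a 31-day month, 1–2 in a 30-day month, day 1 in a leap February).
Checking each month of 1997: Jan starts Wed (31d); Feb starts Sat (28d); Mar starts Sat (31d) ✓; Apr starts Tue (30d); May starts Thu (31d); Jun starts Sun (30d) ✓; Jul starts Tue (31d); Aug starts Fri (31d); Sep starts Mon (30d) ✓; Oct starts Wed (31d); Nov starts Sat (30d); Dec starts Mon (31d) ✓.
Five-Monday months: March, June, September, December → 4.

4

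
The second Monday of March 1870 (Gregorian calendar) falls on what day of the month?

14

March 1, 1870 is a Tuesday, so the first Monday is the 7th.
The second Monday is 7 + 7 = 14.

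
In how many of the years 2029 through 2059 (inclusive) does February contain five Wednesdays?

February has 28 days (29 in leap years); it has five Wednesdays when Wednesday falls among the first (month-length − 28) days — i.e. when February 1 is Wednesday in a leap year (never in a common year).
February 1 by year: 2029:Thu 2030:Fri 2031:Sat 2032:Sun 2033:Tue 2034:Wed 2035:Thu 2036:Fri 2037:Sun 2038:Mon 2039:Tue 2040:Wed✓ 2041:Fri 2042:Sat 2043:Sun 2044:Mon 2045:Wed 2046:Thu 2047:Fri 2048:Sat 2049:Mon 2050:Tue 2051:Wed 2052:Thu 2053:Sat 2054:Sun 2055:Mon 2056:Tue 2057:Thu 2058:Fri 2059:Sat
Years with five Wednesdays: 2040 → 1.

1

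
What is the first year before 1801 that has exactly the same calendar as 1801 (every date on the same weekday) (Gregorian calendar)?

1795

Two years share a calendar iff Jan 1 falls on the same weekday and both are leap or both are common. 1801: Jan 1 is Thursday, common year.
1800: Jan 1 Wednesday, common
1799: Jan 1 Tuesday, common
1798: Jan 1 Monday, common
1797: Jan 1 Sunday, common
1796: Jan 1 Friday, leap
1795: Jan 1 Thursday, common
1795 matches on both conditions.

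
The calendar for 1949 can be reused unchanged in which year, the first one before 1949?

1938

Two years share a calendar iff Jan 1 falls on the same weekday and both are leap or both are common. 1949: Jan 1 is Saturday, common year.
1948: Jan 1 Thursday, leap
1947: Jan 1 Wednesday, common
1946: Jan 1 Tuesday, common
1945: Jan 1 Monday, common
1944: Jan 1 Saturday, leap
1943: Jan 1 Friday, common
1942: Jan 1 Thursday, common
1941: Jan 1 Wednesday, common
1940: Jan 1 Monday, leap
1939: Jan 1 Sunday, common
1938: Jan 1 Saturday, common
1938 matches on both conditions.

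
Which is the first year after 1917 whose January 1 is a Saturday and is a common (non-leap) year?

Jan 1 advances by 2 weekdays after a leap year and by 1 after a common year.
1917: Jan 1 is Monday.
1918: Tuesday
1919: Wednesday
1920: Thursday (leap)
1921: Saturday
1921 begins on a Saturday and is a common year.

1921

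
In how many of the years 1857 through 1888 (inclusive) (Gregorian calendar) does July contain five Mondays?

July has 31 days; it has five Mondays when Monday falls among the first (month-length − 28) days — i.e. when July 1 is one of Monday/Sunday/Saturday.
July 1 by year: 1857:Wed 1858:Thu 1859:Fri 1860:Sun✓ 1861:Mon✓ 1862:Tue 1863:Wed 1864:Fri 1865:Sat✓ 1866:Sun✓ 1867:Mon✓ 1868:Wed 1869:Thu 1870:Fri 1871:Sat✓ 1872:Mon✓ 1873:Tue 1874:Wed 1875:Thu 1876:Sat✓ 1877:Sun✓ 1878:Mon✓ 1879:Tue 1880:Thu 1881:Fri 1882:Sat✓ 1883:Sun✓ 1884:Tue 1885:Wed 1886:Thu 1887:Fri 1888:Sun✓
Years with five Mondays: 1860, 1861, 1865, 1866, 1867, 1871, 1872, 1876, 1877, 1878, 1882, 1883, 1888 → 13.

13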